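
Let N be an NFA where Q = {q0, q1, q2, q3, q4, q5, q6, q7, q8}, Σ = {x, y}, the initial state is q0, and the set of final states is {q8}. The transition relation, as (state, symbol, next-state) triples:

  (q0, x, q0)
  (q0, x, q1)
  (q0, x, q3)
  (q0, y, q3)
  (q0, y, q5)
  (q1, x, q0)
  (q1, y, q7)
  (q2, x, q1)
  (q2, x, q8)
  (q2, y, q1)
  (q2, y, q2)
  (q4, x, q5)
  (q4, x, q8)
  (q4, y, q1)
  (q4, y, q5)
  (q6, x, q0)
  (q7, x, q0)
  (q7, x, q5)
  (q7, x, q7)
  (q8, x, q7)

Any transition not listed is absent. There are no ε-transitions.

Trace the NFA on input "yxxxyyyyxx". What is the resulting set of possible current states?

Start in {q0}.
Read 'y': {q0} → {q3, q5}.
Read 'x': {q3, q5} → ∅.
The set is empty and remains empty for the remaining 8 symbols.

∅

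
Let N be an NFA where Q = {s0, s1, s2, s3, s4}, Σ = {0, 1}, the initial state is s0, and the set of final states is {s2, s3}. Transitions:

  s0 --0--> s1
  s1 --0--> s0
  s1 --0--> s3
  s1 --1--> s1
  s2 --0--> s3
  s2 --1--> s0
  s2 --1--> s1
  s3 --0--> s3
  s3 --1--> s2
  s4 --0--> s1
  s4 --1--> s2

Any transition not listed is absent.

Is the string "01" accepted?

No

Start in {s0}.
Read '0': {s0} → {s1}.
Read '1': {s1} → {s1}.
The final set {s1} contains no accepting state.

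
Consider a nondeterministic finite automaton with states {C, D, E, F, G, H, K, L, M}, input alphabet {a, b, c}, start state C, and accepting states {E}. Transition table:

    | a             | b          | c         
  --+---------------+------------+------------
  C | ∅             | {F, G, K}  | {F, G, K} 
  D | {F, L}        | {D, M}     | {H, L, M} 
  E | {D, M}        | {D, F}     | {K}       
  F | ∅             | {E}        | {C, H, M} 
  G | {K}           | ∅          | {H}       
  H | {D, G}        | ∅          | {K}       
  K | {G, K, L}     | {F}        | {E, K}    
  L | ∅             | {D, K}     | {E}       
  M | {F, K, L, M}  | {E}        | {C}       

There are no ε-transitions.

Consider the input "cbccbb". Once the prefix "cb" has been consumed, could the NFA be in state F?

Yes

Start in {C}.
Read 'c': {C} → {F, G, K}.
Read 'b': {F, G, K} → {E, F}.
State F is in {E, F}.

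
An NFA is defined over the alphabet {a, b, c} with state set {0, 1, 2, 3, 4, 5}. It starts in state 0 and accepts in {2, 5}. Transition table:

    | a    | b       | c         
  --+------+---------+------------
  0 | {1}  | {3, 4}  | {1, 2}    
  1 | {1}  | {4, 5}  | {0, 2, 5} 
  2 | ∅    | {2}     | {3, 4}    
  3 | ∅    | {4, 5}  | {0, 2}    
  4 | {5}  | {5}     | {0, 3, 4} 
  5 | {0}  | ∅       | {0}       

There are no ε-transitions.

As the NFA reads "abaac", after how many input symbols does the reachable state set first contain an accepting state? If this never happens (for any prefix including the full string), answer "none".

Start in {0}.
Read 'a': 0→{1}; now {1}.
Read 'b': 1→{4, 5}; now {4, 5}.
None of the earlier sets intersect F, but {4, 5} does.

2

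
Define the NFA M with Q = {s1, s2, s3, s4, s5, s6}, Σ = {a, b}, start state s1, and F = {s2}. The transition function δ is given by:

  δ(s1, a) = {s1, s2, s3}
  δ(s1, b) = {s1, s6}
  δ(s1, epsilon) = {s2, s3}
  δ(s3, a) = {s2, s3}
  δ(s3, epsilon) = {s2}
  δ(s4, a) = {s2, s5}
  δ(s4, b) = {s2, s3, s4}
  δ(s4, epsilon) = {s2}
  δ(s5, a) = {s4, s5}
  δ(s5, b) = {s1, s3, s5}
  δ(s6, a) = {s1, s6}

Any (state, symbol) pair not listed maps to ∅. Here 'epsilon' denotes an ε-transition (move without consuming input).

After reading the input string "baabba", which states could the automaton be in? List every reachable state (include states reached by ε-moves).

Start: ε-closure({s1}) = {s1, s2, s3}.
Read 'b': s1→{s1, s6}, s2→∅, s3→∅; union {s1, s6}; ε-closure = {s1, s2, s3, s6}.
Read 'a': s1→{s1, s2, s3}, s2→∅, s3→{s2, s3}, s6→{s1, s6}; now {s1, s2, s3, s6}.
Read 'a': s1→{s1, s2, s3}, s2→∅, s3→{s2, s3}, s6→{s1, s6}; now {s1, s2, s3, s6}.
Read 'b': s1→{s1, s6}, s2→∅, s3→∅, s6→∅; union {s1, s6}; ε-closure = {s1, s2, s3, s6}.
Read 'b': s1→{s1, s6}, s2→∅, s3→∅, s6→∅; union {s1, s6}; ε-closure = {s1, s2, s3, s6}.
Read 'a': s1→{s1, s2, s3}, s2→∅, s3→{s2, s3}, s6→{s1, s6}; now {s1, s2, s3, s6}.

{s1, s2, s3, s6}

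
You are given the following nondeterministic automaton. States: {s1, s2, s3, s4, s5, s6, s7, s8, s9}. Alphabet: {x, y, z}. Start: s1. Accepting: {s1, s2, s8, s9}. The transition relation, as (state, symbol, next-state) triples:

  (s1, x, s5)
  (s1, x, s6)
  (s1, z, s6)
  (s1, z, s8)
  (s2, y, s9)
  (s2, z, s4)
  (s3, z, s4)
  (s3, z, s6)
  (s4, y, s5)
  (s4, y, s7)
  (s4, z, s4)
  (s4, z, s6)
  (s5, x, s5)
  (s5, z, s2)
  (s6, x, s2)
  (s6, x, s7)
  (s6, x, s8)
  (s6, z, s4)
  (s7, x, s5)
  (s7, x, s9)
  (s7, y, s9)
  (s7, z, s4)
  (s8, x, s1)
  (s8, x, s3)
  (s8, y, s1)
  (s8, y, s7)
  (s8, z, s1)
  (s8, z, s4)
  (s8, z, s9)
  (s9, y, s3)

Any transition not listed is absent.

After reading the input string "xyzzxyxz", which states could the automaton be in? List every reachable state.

Start in {s1}.
Read 'x': {s1} → {s5, s6}.
Read 'y': {s5, s6} → ∅.
The set is empty and remains empty for the remaining 6 symbols.

∅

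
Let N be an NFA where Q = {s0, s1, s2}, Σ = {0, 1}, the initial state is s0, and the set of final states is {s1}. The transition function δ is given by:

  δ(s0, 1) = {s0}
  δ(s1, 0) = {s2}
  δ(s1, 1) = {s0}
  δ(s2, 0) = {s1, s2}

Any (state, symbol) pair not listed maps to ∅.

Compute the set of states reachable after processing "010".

∅

Start in {s0}.
Read '0': {s0} → ∅.
The set is empty and remains empty for the remaining 2 symbols.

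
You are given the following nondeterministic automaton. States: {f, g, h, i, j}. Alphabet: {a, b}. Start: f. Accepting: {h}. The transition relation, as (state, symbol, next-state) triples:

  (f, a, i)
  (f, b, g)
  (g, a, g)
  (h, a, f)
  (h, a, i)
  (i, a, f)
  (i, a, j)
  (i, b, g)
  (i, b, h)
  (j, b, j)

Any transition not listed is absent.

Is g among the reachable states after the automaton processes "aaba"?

Start in {f}.
Read 'a': f→{i}; now {i}.
Read 'a': i→{f, j}; now {f, j}.
Read 'b': f→{g}, j→{j}; now {g, j}.
Read 'a': g→{g}, j→∅; now {g}.
State g is in {g}.

Yes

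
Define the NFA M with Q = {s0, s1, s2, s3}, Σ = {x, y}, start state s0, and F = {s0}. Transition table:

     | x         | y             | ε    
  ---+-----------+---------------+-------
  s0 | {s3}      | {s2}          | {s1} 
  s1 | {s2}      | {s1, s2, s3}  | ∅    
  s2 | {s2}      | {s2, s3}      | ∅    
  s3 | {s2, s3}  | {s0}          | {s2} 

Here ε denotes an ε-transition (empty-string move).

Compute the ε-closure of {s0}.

{s0, s1}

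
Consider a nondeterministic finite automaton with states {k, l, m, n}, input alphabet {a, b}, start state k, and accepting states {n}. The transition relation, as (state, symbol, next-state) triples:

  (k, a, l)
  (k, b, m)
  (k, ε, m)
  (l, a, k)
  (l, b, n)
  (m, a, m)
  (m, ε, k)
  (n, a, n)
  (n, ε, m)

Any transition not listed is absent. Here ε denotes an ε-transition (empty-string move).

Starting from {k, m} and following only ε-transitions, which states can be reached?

Begin with {k, m}.
No ε-moves leave this set, so the closure equals the set itself.

{k, m}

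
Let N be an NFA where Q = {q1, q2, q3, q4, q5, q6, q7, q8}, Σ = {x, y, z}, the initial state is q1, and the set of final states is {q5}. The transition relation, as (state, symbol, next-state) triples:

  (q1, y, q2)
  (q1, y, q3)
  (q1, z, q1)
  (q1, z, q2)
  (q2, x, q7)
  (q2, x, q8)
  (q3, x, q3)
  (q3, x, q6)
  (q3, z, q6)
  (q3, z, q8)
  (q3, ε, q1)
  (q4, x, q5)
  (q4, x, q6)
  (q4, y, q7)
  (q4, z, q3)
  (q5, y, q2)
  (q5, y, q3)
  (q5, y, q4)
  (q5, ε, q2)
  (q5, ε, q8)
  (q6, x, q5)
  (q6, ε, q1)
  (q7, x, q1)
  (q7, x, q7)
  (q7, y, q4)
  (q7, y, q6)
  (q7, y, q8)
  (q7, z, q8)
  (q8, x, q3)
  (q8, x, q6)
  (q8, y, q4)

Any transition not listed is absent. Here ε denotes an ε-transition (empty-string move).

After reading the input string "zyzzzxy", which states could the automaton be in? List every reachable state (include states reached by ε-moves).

{q1, q4, q6, q8}

Start in {q1}.
Read 'z': q1→{q1, q2}; now {q1, q2}.
Read 'y': q1→{q2, q3}, q2→∅; union {q2, q3}; ε-closure = {q1, q2, q3}.
Read 'z': q1→{q1, q2}, q2→∅, q3→{q6, q8}; now {q1, q2, q6, q8}.
Read 'z': q1→{q1, q2}, q2→∅, q6→∅, q8→∅; now {q1, q2}.
Read 'z': q1→{q1, q2}, q2→∅; now {q1, q2}.
Read 'x': q1→∅, q2→{q7, q8}; now {q7, q8}.
Read 'y': q7→{q4, q6, q8}, q8→{q4}; union {q4, q6, q8}; ε-closure = {q1, q4, q6, q8}.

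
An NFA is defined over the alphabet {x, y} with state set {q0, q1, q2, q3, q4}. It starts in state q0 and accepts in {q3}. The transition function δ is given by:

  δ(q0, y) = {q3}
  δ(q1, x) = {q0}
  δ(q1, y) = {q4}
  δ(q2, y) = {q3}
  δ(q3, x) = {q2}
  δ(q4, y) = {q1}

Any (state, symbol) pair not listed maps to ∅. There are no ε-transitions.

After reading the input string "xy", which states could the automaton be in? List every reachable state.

Start in {q0}.
Read 'x': q0→∅; now ∅.
The set is empty and remains empty for the remaining 1 symbol.

∅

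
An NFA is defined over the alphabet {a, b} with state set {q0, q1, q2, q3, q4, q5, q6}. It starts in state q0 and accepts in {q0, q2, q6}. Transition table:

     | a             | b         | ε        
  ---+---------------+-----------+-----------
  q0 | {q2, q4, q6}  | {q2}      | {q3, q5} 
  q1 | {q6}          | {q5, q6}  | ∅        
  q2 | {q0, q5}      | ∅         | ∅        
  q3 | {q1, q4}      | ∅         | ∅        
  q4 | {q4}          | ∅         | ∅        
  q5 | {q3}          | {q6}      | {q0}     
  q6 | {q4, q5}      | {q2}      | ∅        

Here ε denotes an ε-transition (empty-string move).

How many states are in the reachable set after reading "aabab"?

5

Start: ε-closure({q0}) = {q0, q3, q5}.
Read 'a': {q0, q3, q5} → {q1, q2, q3, q4, q6}.
Read 'a': {q1, q2, q3, q4, q6} → {q0, q1, q3, q4, q5, q6}.
Read 'b': {q0, q1, q3, q4, q5, q6} → {q0, q2, q3, q5, q6}.
Read 'a': {q0, q2, q3, q5, q6} → {q0, q1, q2, q3, q4, q5, q6}.
Read 'b': {q0, q1, q2, q3, q4, q5, q6} → {q0, q2, q3, q5, q6}.
That set has 5 states.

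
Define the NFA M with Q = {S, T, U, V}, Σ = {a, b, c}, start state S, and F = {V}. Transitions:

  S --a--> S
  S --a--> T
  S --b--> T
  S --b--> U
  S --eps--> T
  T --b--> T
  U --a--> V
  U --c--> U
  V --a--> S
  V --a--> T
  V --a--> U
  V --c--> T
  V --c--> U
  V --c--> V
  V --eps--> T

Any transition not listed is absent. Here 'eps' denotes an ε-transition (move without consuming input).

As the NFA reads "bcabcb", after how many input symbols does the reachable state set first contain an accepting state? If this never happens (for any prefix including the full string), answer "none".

3

Start: ε-closure({S}) = {S, T}.
Read 'b': S→{T, U}, T→{T}; now {T, U}.
Read 'c': T→∅, U→{U}; now {U}.
Read 'a': U→{V}; union {V}; ε-closure = {T, V}.
None of the earlier sets intersect F, but {T, V} does.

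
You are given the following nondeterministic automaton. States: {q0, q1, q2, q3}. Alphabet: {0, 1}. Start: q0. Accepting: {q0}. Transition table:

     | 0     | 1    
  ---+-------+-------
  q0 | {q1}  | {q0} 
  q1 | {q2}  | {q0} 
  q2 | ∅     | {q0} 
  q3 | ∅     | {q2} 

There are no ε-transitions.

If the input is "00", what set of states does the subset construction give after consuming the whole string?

{q2}

Start in {q0}.
Read '0': {q0} → {q1}.
Read '0': {q1} → {q2}.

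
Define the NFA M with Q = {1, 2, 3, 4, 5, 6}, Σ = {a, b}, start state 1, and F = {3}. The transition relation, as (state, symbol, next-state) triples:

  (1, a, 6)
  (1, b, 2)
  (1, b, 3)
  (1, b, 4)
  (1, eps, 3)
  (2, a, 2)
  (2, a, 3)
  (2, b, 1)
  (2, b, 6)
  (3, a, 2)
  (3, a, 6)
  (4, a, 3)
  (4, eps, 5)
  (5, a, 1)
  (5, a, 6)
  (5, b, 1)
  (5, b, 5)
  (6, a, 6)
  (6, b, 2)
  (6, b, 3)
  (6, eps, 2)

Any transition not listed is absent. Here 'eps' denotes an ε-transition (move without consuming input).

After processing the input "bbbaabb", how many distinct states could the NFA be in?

6

Start: ε-closure({1}) = {1, 3}.
Read 'b': 1→{2, 3, 4}, 3→∅; union {2, 3, 4}; ε-closure = {2, 3, 4, 5}.
Read 'b': 2→{1, 6}, 3→∅, 4→∅, 5→{1, 5}; union {1, 5, 6}; ε-closure = {1, 2, 3, 5, 6}.
Read 'b': 1→{2, 3, 4}, 2→{1, 6}, 3→∅, 5→{1, 5}, 6→{2, 3}; now {1, 2, 3, 4, 5, 6}.
Read 'a': 1→{6}, 2→{2, 3}, 3→{2, 6}, 4→{3}, 5→{1, 6}, 6→{6}; now {1, 2, 3, 6}.
Read 'a': 1→{6}, 2→{2, 3}, 3→{2, 6}, 6→{6}; now {2, 3, 6}.
Read 'b': 2→{1, 6}, 3→∅, 6→{2, 3}; now {1, 2, 3, 6}.
Read 'b': 1→{2, 3, 4}, 2→{1, 6}, 3→∅, 6→{2, 3}; union {1, 2, 3, 4, 6}; ε-closure = {1, 2, 3, 4, 5, 6}.
That set has 6 states.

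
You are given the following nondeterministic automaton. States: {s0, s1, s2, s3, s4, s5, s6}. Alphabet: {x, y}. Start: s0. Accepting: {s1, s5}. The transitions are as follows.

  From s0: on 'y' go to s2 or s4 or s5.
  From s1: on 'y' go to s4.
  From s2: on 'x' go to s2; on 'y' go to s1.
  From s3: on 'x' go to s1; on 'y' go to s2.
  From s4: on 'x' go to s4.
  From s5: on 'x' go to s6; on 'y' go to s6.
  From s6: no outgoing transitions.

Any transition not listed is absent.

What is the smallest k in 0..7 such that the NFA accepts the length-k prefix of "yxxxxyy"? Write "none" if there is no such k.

Start in {s0}.
Read 'y': {s0} → {s2, s4, s5}.
None of the earlier sets intersect F, but {s2, s4, s5} does.

1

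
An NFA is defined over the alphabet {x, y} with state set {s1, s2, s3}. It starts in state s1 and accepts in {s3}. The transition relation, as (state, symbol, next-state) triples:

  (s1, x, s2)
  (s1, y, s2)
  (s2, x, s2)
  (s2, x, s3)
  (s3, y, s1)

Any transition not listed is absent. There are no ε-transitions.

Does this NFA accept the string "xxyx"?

No

Start in {s1}.
Read 'x': {s1} → {s2}.
Read 'x': {s2} → {s2, s3}.
Read 'y': {s2, s3} → {s1}.
Read 'x': {s1} → {s2}.
The final set {s2} contains no accepting state.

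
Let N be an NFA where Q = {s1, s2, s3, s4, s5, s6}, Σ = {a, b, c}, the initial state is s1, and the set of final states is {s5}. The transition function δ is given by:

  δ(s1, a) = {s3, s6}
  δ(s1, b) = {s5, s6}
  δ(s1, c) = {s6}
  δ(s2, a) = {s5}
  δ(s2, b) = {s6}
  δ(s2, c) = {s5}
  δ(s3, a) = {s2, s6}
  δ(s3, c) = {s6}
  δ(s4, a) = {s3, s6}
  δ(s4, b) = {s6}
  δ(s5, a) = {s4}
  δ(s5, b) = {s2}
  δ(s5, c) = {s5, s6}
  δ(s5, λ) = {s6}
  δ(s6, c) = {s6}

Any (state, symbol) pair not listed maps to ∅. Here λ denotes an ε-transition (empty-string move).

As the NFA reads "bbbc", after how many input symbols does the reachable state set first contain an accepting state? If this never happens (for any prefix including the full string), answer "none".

Start in {s1}.
Read 'b': s1→{s5, s6}; now {s5, s6}.
None of the earlier sets intersect F, but {s5, s6} does.

1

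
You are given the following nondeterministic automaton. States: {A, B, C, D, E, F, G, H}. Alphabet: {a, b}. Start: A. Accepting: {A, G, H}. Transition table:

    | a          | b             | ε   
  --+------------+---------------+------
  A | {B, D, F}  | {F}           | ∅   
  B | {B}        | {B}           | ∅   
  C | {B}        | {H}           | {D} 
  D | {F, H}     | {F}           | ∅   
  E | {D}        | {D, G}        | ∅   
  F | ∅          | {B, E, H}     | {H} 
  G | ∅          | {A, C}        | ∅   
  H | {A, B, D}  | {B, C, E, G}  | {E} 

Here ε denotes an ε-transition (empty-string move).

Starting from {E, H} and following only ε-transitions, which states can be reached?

{E, H}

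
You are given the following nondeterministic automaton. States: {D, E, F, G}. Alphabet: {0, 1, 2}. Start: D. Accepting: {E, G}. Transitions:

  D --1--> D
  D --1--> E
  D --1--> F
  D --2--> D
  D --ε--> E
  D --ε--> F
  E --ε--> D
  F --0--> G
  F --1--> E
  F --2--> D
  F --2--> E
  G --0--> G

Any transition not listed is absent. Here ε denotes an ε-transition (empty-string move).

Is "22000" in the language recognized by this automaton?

Start: ε-closure({D}) = {D, E, F}.
Read '2': {D, E, F} → {D, E, F}.
Read '2': {D, E, F} → {D, E, F}.
Read '0': {D, E, F} → {G}.
Read '0': {G} → {G}.
Read '0': {G} → {G}.
The final set {G} contains the accepting state G.

Yes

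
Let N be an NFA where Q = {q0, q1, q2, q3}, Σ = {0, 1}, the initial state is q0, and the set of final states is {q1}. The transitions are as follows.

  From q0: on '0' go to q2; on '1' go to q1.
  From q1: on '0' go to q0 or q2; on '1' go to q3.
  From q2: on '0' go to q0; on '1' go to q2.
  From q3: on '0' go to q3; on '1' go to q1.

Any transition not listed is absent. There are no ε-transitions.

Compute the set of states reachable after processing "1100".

{q3}

Start in {q0}.
Read '1': {q0} → {q1}.
Read '1': {q1} → {q3}.
Read '0': {q3} → {q3}.
Read '0': {q3} → {q3}.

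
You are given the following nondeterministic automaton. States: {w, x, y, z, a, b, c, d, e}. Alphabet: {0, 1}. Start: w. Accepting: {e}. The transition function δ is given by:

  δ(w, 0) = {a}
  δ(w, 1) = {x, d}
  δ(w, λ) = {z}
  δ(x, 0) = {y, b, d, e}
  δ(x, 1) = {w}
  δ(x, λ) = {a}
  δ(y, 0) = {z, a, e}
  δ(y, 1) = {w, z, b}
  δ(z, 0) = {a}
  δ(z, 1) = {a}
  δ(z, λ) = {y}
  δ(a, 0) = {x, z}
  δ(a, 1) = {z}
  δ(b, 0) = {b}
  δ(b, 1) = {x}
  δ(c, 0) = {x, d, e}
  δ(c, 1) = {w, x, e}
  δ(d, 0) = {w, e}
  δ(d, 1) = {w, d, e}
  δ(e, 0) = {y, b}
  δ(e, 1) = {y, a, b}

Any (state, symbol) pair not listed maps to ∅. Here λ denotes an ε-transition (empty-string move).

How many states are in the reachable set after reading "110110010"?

8

Start: ε-closure({w}) = {w, y, z}.
Read '1': w→{x, d}, y→{w, z, b}, z→{a}; union {w, x, z, a, b, d}; ε-closure = {w, x, y, z, a, b, d}.
Read '1': w→{x, d}, x→{w}, y→{w, z, b}, z→{a}, a→{z}, b→{x}, d→{w, d, e}; union {w, x, z, a, b, d, e}; ε-closure = {w, x, y, z, a, b, d, e}.
Read '0': w→{a}, x→{y, b, d, e}, y→{z, a, e}, z→{a}, a→{x, z}, b→{b}, d→{w, e}, e→{y, b}; now {w, x, y, z, a, b, d, e}.
Read '1': w→{x, d}, x→{w}, y→{w, z, b}, z→{a}, a→{z}, b→{x}, d→{w, d, e}, e→{y, a, b}; now {w, x, y, z, a, b, d, e}.
Read '1': w→{x, d}, x→{w}, y→{w, z, b}, z→{a}, a→{z}, b→{x}, d→{w, d, e}, e→{y, a, b}; now {w, x, y, z, a, b, d, e}.
Read '0': w→{a}, x→{y, b, d, e}, y→{z, a, e}, z→{a}, a→{x, z}, b→{b}, d→{w, e}, e→{y, b}; now {w, x, y, z, a, b, d, e}.
Read '0': w→{a}, x→{y, b, d, e}, y→{z, a, e}, z→{a}, a→{x, z}, b→{b}, d→{w, e}, e→{y, b}; now {w, x, y, z, a, b, d, e}.
Read '1': w→{x, d}, x→{w}, y→{w, z, b}, z→{a}, a→{z}, b→{x}, d→{w, d, e}, e→{y, a, b}; now {w, x, y, z, a, b, d, e}.
Read '0': w→{a}, x→{y, b, d, e}, y→{z, a, e}, z→{a}, a→{x, z}, b→{b}, d→{w, e}, e→{y, b}; now {w, x, y, z, a, b, d, e}.
That set has 8 states.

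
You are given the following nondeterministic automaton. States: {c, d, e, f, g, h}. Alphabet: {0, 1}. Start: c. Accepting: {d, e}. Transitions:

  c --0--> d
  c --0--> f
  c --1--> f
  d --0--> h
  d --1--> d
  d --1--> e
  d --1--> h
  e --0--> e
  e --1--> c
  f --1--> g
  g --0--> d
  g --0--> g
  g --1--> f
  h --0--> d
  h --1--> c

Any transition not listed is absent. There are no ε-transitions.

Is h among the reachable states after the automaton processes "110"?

Start in {c}.
Read '1': c→{f}; now {f}.
Read '1': f→{g}; now {g}.
Read '0': g→{d, g}; now {d, g}.
State h is not in {d, g}.

No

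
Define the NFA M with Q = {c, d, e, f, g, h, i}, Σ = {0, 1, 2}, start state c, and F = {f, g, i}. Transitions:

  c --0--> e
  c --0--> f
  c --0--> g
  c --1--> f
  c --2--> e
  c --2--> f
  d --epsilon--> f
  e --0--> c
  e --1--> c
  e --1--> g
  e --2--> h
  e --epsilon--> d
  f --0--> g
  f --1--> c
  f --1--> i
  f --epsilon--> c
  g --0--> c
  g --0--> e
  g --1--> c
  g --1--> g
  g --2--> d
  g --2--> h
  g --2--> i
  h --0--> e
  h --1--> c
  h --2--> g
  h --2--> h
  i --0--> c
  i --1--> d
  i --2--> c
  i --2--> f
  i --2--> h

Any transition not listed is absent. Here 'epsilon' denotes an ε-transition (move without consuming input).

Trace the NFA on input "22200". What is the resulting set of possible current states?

Start in {c}.
Read '2': {c} → {c, d, e, f}.
Read '2': {c, d, e, f} → {c, d, e, f, h}.
Read '2': {c, d, e, f, h} → {c, d, e, f, g, h}.
Read '0': {c, d, e, f, g, h} → {c, d, e, f, g}.
Read '0': {c, d, e, f, g} → {c, d, e, f, g}.

{c, d, e, f, g}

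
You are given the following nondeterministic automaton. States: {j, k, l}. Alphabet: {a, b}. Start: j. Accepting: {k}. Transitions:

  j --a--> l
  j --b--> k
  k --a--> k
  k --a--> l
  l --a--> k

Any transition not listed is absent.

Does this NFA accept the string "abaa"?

No

Start in {j}.
Read 'a': {j} → {l}.
Read 'b': {l} → ∅.
The set is empty and remains empty for the remaining 2 symbols.
The final set ∅ contains no accepting state.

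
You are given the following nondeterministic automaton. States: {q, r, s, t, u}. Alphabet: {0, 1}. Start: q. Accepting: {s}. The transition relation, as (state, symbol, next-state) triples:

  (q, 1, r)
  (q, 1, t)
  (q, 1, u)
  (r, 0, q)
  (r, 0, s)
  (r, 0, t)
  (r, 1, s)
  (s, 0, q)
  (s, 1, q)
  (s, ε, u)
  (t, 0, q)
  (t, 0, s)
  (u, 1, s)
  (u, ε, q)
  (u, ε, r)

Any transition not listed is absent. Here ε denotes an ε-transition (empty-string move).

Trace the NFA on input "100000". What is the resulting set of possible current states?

{q, r, s, t, u}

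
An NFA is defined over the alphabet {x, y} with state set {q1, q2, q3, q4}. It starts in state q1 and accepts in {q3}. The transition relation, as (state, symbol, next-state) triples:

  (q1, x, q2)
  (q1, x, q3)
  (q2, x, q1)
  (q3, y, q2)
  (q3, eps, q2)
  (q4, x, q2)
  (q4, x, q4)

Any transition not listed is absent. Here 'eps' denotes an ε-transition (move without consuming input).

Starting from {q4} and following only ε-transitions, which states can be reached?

Begin with {q4}.
No ε-moves leave this set, so the closure equals the set itself.

{q4}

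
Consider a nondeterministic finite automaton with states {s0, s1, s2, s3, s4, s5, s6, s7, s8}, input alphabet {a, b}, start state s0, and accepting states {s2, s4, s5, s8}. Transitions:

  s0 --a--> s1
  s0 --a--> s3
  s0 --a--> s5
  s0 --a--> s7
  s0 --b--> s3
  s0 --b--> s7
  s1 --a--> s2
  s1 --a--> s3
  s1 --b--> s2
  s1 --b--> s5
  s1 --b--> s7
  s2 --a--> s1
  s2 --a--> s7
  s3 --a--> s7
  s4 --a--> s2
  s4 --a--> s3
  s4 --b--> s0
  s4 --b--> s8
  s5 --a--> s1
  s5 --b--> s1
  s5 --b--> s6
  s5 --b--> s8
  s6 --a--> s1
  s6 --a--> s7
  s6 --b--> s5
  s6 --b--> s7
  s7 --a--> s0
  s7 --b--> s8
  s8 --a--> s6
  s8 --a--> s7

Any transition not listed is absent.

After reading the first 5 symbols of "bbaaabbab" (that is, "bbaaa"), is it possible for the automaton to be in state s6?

Start in {s0}.
Read 'b': s0→{s3, s7}; now {s3, s7}.
Read 'b': s3→∅, s7→{s8}; now {s8}.
Read 'a': s8→{s6, s7}; now {s6, s7}.
Read 'a': s6→{s1, s7}, s7→{s0}; now {s0, s1, s7}.
Read 'a': s0→{s1, s3, s5, s7}, s1→{s2, s3}, s7→{s0}; now {s0, s1, s2, s3, s5, s7}.
State s6 is not in {s0, s1, s2, s3, s5, s7}.

No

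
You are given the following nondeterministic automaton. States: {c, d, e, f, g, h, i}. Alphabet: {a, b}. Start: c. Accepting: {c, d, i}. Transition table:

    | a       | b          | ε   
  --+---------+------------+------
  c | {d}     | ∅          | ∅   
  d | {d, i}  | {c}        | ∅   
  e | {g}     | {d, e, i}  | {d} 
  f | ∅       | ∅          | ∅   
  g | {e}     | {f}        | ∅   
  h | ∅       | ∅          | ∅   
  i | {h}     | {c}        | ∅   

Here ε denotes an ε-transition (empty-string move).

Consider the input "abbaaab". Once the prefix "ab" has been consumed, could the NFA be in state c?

Yes

Start in {c}.
Read 'a': c→{d}; now {d}.
Read 'b': d→{c}; now {c}.
State c is in {c}.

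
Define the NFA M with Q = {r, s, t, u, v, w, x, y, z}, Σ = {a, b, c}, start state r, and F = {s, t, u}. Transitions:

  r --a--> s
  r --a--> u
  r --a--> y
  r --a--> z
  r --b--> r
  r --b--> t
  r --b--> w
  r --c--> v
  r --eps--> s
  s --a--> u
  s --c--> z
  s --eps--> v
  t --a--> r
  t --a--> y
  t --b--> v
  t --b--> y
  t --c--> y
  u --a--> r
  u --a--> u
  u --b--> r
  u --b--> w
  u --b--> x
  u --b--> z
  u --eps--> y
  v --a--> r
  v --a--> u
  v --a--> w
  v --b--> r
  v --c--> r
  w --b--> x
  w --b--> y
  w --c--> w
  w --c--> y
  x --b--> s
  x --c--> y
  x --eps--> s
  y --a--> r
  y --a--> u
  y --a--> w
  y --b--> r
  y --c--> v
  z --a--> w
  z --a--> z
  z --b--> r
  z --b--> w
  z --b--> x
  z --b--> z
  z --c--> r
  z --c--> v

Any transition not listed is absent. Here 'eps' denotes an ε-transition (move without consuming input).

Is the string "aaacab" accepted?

Yes

Start: ε-closure({r}) = {r, s, v}.
Read 'a': r→{s, u, y, z}, s→{u}, v→{r, u, w}; union {r, s, u, w, y, z}; ε-closure = {r, s, u, v, w, y, z}.
Read 'a': r→{s, u, y, z}, s→{u}, u→{r, u}, v→{r, u, w}, w→∅, y→{r, u, w}, z→{w, z}; union {r, s, u, w, y, z}; ε-closure = {r, s, u, v, w, y, z}.
Read 'a': r→{s, u, y, z}, s→{u}, u→{r, u}, v→{r, u, w}, w→∅, y→{r, u, w}, z→{w, z}; union {r, s, u, w, y, z}; ε-closure = {r, s, u, v, w, y, z}.
Read 'c': r→{v}, s→{z}, u→∅, v→{r}, w→{w, y}, y→{v}, z→{r, v}; union {r, v, w, y, z}; ε-closure = {r, s, v, w, y, z}.
Read 'a': r→{s, u, y, z}, s→{u}, v→{r, u, w}, w→∅, y→{r, u, w}, z→{w, z}; union {r, s, u, w, y, z}; ε-closure = {r, s, u, v, w, y, z}.
Read 'b': r→{r, t, w}, s→∅, u→{r, w, x, z}, v→{r}, w→{x, y}, y→{r}, z→{r, w, x, z}; union {r, t, w, x, y, z}; ε-closure = {r, s, t, v, w, x, y, z}.
The final set {r, s, t, v, w, x, y, z} contains the accepting states s, t.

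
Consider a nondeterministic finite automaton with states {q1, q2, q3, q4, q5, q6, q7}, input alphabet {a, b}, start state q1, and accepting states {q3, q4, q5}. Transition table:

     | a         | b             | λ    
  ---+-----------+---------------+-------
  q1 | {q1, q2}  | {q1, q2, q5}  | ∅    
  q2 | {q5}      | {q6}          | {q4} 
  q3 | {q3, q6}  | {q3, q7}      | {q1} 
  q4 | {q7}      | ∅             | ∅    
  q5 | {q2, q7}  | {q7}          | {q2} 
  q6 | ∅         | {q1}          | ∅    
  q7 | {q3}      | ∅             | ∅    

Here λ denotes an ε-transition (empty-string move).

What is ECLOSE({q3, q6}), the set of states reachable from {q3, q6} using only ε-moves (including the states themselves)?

Begin with {q3, q6}.
ε-move q3 → q1; add q1.

{q1, q3, q6}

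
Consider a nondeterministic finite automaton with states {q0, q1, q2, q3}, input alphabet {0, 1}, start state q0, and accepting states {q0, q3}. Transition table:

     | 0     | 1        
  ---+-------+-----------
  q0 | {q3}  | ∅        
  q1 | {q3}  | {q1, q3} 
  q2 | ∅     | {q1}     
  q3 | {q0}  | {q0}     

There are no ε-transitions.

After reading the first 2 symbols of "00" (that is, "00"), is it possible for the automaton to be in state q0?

Yes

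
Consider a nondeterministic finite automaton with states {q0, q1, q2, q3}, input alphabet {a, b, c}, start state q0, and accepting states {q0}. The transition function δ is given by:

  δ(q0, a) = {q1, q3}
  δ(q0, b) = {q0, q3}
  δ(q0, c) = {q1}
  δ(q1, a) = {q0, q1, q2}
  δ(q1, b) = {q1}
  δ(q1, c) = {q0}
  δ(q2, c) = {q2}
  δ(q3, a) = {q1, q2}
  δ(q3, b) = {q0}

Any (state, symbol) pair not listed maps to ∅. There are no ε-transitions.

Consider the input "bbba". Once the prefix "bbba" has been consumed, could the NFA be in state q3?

Start in {q0}.
Read 'b': q0→{q0, q3}; now {q0, q3}.
Read 'b': q0→{q0, q3}, q3→{q0}; now {q0, q3}.
Read 'b': q0→{q0, q3}, q3→{q0}; now {q0, q3}.
Read 'a': q0→{q1, q3}, q3→{q1, q2}; now {q1, q2, q3}.
State q3 is in {q1, q2, q3}.

Yes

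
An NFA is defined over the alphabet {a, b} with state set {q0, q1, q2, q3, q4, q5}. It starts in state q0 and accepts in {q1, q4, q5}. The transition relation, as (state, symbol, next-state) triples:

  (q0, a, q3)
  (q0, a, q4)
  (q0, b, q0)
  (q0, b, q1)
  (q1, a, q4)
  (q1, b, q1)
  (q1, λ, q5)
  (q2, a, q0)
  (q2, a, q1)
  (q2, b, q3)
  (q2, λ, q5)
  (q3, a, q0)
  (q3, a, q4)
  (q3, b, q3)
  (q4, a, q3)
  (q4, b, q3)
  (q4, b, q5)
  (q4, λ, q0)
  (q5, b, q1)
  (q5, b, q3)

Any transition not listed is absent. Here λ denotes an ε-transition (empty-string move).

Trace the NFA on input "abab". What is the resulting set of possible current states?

{q0, q1, q3, q5}

Start in {q0}.
Read 'a': {q0} → {q0, q3, q4}.
Read 'b': {q0, q3, q4} → {q0, q1, q3, q5}.
Read 'a': {q0, q1, q3, q5} → {q0, q3, q4}.
Read 'b': {q0, q3, q4} → {q0, q1, q3, q5}.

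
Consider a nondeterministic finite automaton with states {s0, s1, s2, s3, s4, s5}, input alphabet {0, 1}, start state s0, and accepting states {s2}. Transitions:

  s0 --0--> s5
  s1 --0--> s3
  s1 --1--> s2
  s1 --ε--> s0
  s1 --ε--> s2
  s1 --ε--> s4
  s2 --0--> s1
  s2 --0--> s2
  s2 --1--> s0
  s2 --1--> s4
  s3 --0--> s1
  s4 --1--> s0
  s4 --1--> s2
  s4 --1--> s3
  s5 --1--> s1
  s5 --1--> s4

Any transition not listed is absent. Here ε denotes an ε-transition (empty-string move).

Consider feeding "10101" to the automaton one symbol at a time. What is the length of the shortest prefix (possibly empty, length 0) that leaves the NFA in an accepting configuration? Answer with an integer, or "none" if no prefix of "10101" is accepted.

Start in {s0}.
Read '1': {s0} → ∅.
The set is empty and remains empty for the remaining 4 symbols.
No reachable set along the way intersects F.

none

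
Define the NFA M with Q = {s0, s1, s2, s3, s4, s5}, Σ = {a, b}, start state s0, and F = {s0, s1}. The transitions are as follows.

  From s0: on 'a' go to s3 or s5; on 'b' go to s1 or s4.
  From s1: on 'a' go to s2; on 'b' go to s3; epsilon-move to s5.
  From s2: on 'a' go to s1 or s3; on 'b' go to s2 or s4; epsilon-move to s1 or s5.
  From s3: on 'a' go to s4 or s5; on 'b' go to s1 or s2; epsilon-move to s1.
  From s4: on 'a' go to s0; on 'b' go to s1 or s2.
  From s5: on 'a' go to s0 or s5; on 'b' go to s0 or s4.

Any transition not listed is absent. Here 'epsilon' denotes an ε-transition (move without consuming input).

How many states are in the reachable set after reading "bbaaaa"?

6

Start in {s0}.
Read 'b': s0→{s1, s4}; union {s1, s4}; ε-closure = {s1, s4, s5}.
Read 'b': s1→{s3}, s4→{s1, s2}, s5→{s0, s4}; union {s0, s1, s2, s3, s4}; ε-closure = {s0, s1, s2, s3, s4, s5}.
Read 'a': s0→{s3, s5}, s1→{s2}, s2→{s1, s3}, s3→{s4, s5}, s4→{s0}, s5→{s0, s5}; now {s0, s1, s2, s3, s4, s5}.
Read 'a': s0→{s3, s5}, s1→{s2}, s2→{s1, s3}, s3→{s4, s5}, s4→{s0}, s5→{s0, s5}; now {s0, s1, s2, s3, s4, s5}.
Read 'a': s0→{s3, s5}, s1→{s2}, s2→{s1, s3}, s3→{s4, s5}, s4→{s0}, s5→{s0, s5}; now {s0, s1, s2, s3, s4, s5}.
Read 'a': s0→{s3, s5}, s1→{s2}, s2→{s1, s3}, s3→{s4, s5}, s4→{s0}, s5→{s0, s5}; now {s0, s1, s2, s3, s4, s5}.
That set has 6 states.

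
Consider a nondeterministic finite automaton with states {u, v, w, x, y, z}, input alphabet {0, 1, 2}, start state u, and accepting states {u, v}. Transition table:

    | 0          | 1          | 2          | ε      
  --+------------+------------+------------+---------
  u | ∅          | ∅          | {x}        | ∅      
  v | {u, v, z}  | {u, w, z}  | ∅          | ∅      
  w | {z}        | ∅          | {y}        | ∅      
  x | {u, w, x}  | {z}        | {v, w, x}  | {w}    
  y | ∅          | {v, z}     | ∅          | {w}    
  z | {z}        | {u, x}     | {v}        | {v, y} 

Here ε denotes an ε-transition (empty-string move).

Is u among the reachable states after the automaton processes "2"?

Start in {u}.
Read '2': u→{x}; union {x}; ε-closure = {w, x}.
State u is not in {w, x}.

No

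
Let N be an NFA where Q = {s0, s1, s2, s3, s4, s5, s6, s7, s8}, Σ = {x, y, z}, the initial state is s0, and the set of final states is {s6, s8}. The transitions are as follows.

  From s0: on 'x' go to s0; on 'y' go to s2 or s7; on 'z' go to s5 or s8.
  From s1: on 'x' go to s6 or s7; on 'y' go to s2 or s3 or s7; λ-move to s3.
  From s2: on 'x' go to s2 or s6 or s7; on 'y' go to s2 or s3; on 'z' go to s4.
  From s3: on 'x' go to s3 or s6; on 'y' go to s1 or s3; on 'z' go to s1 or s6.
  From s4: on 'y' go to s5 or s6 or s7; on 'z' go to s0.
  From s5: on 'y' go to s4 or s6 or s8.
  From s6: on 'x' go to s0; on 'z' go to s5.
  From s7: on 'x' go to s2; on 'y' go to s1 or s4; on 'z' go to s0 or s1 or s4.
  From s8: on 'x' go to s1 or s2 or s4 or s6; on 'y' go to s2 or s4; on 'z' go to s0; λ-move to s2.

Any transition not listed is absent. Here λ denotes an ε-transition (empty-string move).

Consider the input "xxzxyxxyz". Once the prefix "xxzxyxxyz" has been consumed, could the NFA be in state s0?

Start in {s0}.
Read 'x': {s0} → {s0}.
Read 'x': {s0} → {s0}.
Read 'z': {s0} → {s2, s5, s8}.
Read 'x': {s2, s5, s8} → {s1, s2, s3, s4, s6, s7}.
Read 'y': {s1, s2, s3, s4, s6, s7} → {s1, s2, s3, s4, s5, s6, s7}.
Read 'x': {s1, s2, s3, s4, s5, s6, s7} → {s0, s2, s3, s6, s7}.
Read 'x': {s0, s2, s3, s6, s7} → {s0, s2, s3, s6, s7}.
Read 'y': {s0, s2, s3, s6, s7} → {s1, s2, s3, s4, s7}.
Read 'z': {s1, s2, s3, s4, s7} → {s0, s1, s3, s4, s6}.
State s0 is in {s0, s1, s3, s4, s6}.

Yes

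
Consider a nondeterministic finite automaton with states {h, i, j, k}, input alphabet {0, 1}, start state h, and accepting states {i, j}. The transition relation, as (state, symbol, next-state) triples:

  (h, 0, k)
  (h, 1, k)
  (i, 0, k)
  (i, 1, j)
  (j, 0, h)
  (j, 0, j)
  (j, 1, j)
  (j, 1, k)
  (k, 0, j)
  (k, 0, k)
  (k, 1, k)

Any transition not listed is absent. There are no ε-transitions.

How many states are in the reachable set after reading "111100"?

3

Start in {h}.
Read '1': h→{k}; now {k}.
Read '1': k→{k}; now {k}.
Read '1': k→{k}; now {k}.
Read '1': k→{k}; now {k}.
Read '0': k→{j, k}; now {j, k}.
Read '0': j→{h, j}, k→{j, k}; now {h, j, k}.
That set has 3 states.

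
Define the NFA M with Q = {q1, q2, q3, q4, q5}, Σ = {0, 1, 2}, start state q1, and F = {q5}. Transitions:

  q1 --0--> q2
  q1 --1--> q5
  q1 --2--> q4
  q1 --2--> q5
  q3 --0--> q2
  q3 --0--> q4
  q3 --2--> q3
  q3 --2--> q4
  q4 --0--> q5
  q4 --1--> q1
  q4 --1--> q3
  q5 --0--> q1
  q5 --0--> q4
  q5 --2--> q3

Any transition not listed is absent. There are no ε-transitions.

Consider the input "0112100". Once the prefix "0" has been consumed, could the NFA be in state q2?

Start in {q1}.
Read '0': q1→{q2}; now {q2}.
State q2 is in {q2}.

Yes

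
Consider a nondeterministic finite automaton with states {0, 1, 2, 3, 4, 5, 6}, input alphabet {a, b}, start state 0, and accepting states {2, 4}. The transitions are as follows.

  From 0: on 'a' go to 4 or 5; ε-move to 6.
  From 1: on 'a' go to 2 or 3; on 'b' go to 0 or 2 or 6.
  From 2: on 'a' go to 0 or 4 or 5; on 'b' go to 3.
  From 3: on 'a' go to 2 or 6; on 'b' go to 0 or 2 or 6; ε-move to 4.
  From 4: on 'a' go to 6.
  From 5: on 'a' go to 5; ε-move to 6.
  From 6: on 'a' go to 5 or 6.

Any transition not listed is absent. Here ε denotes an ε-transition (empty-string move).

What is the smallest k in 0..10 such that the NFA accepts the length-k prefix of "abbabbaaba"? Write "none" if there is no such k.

1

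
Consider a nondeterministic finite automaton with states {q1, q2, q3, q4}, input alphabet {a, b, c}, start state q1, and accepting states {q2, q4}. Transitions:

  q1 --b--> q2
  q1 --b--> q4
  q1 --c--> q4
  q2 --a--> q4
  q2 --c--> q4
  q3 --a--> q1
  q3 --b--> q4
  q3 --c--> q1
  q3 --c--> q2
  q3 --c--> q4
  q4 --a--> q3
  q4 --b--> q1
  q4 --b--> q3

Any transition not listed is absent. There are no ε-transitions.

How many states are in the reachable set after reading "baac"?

3

Start in {q1}.
Read 'b': {q1} → {q2, q4}.
Read 'a': {q2, q4} → {q3, q4}.
Read 'a': {q3, q4} → {q1, q3}.
Read 'c': {q1, q3} → {q1, q2, q4}.
That set has 3 states.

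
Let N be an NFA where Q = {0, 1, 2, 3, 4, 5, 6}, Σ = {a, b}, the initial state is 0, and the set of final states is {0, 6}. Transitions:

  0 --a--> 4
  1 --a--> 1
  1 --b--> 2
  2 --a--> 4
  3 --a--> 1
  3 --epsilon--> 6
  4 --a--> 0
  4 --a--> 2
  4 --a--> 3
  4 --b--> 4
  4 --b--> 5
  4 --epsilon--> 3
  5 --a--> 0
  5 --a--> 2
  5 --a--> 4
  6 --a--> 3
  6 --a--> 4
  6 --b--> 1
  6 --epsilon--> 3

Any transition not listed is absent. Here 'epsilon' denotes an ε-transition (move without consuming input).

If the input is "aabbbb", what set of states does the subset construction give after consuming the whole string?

Start in {0}.
Read 'a': {0} → {3, 4, 6}.
Read 'a': {3, 4, 6} → {0, 1, 2, 3, 4, 6}.
Read 'b': {0, 1, 2, 3, 4, 6} → {1, 2, 3, 4, 5, 6}.
Read 'b': {1, 2, 3, 4, 5, 6} → {1, 2, 3, 4, 5, 6}.
Read 'b': {1, 2, 3, 4, 5, 6} → {1, 2, 3, 4, 5, 6}.
Read 'b': {1, 2, 3, 4, 5, 6} → {1, 2, 3, 4, 5, 6}.

{1, 2, 3, 4, 5, 6}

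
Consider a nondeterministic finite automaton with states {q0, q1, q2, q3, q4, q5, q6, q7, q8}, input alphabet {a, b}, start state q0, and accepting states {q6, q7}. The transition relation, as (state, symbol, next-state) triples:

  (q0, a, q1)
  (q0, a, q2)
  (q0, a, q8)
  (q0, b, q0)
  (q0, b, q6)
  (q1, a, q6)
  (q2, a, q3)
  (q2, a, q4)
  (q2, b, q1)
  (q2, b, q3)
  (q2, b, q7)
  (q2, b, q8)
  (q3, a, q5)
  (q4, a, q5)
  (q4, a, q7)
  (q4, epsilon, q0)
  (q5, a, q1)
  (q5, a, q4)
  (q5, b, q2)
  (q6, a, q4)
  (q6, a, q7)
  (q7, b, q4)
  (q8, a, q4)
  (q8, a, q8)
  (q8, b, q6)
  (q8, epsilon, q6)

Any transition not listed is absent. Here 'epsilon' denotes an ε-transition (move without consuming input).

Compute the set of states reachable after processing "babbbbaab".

{q0, q1, q2, q3, q4, q6, q7, q8}

Start in {q0}.
Read 'b': {q0} → {q0, q6}.
Read 'a': {q0, q6} → {q0, q1, q2, q4, q6, q7, q8}.
Read 'b': {q0, q1, q2, q4, q6, q7, q8} → {q0, q1, q3, q4, q6, q7, q8}.
Read 'b': {q0, q1, q3, q4, q6, q7, q8} → {q0, q4, q6}.
Read 'b': {q0, q4, q6} → {q0, q6}.
Read 'b': {q0, q6} → {q0, q6}.
Read 'a': {q0, q6} → {q0, q1, q2, q4, q6, q7, q8}.
Read 'a': {q0, q1, q2, q4, q6, q7, q8} → {q0, q1, q2, q3, q4, q5, q6, q7, q8}.
Read 'b': {q0, q1, q2, q3, q4, q5, q6, q7, q8} → {q0, q1, q2, q3, q4, q6, q7, q8}.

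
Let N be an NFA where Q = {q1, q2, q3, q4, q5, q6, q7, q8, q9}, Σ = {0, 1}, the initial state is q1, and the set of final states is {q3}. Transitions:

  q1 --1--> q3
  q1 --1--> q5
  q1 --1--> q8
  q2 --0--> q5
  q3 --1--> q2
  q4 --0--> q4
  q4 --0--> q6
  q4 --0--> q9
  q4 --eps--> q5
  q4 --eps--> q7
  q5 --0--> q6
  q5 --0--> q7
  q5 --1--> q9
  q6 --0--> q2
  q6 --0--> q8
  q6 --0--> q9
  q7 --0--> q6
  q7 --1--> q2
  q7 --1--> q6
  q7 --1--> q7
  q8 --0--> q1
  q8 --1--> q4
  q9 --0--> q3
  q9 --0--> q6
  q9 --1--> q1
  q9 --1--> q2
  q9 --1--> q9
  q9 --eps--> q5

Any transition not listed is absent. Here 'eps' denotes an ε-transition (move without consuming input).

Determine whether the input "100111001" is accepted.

Start in {q1}.
Read '1': q1→{q3, q5, q8}; now {q3, q5, q8}.
Read '0': q3→∅, q5→{q6, q7}, q8→{q1}; now {q1, q6, q7}.
Read '0': q1→∅, q6→{q2, q8, q9}, q7→{q6}; union {q2, q6, q8, q9}; ε-closure = {q2, q5, q6, q8, q9}.
Read '1': q2→∅, q5→{q9}, q6→∅, q8→{q4}, q9→{q1, q2, q9}; union {q1, q2, q4, q9}; ε-closure = {q1, q2, q4, q5, q7, q9}.
Read '1': q1→{q3, q5, q8}, q2→∅, q4→∅, q5→{q9}, q7→{q2, q6, q7}, q9→{q1, q2, q9}; now {q1, q2, q3, q5, q6, q7, q8, q9}.
Read '1': q1→{q3, q5, q8}, q2→∅, q3→{q2}, q5→{q9}, q6→∅, q7→{q2, q6, q7}, q8→{q4}, q9→{q1, q2, q9}; now {q1, q2, q3, q4, q5, q6, q7, q8, q9}.
Read '0': q1→∅, q2→{q5}, q3→∅, q4→{q4, q6, q9}, q5→{q6, q7}, q6→{q2, q8, q9}, q7→{q6}, q8→{q1}, q9→{q3, q6}; now {q1, q2, q3, q4, q5, q6, q7, q8, q9}.
Read '0': q1→∅, q2→{q5}, q3→∅, q4→{q4, q6, q9}, q5→{q6, q7}, q6→{q2, q8, q9}, q7→{q6}, q8→{q1}, q9→{q3, q6}; now {q1, q2, q3, q4, q5, q6, q7, q8, q9}.
Read '1': q1→{q3, q5, q8}, q2→∅, q3→{q2}, q4→∅, q5→{q9}, q6→∅, q7→{q2, q6, q7}, q8→{q4}, q9→{q1, q2, q9}; now {q1, q2, q3, q4, q5, q6, q7, q8, q9}.
The final set {q1, q2, q3, q4, q5, q6, q7, q8, q9} contains the accepting state q3.

Yes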